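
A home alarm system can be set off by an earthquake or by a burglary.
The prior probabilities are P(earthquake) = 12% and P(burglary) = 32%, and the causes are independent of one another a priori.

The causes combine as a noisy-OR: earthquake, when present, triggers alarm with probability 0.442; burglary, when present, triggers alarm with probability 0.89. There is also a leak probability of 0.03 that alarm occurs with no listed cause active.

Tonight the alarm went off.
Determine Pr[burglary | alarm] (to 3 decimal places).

Pr[burglary | alarm] ≈ 0.839

Under noisy-OR, P(alarm | causes) = 1 − (1−0.03)·∏(1−qᵢ) over the active causes.
P(alarm) = 0.03·0.88·0.68 + 0.8933·0.88·0.32 + 0.45874·0.12·0.68 + 0.940461·0.12·0.32 = 0.017952 + 0.251553 + 0.037433 + 0.036114 = 0.343052
Of this, 0.287667 comes from 0.251553 + 0.036114 (the burglary=true cases).
Hence the posterior is 0.287667/0.343052 ≈ 0.839.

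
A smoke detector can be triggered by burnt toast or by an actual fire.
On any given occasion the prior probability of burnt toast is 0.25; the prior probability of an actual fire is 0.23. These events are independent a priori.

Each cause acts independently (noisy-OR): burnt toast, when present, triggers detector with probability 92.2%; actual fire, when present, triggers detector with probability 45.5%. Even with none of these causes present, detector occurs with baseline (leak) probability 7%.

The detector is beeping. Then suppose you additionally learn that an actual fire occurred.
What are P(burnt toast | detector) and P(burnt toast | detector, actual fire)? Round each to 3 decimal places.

Under noisy-OR, P(detector | causes) = 1 − (1−0.07)·∏(1−qᵢ) over the active causes.
P(detector) = 0.07×0.75×0.77 + 0.49315×0.75×0.23 + 0.92746×0.25×0.77 + 0.960466×0.25×0.23 = 0.040425 + 0.085068 + 0.178536 + 0.055227 = 0.359256
The burnt toast-present share is 0.178536 + 0.055227 = 0.233763.
So P(burnt toast | detector) = 0.233763/0.359256 ≈ 0.651.

With the extra evidence:
Sum P(detector|·) weighted by the priors over both values of burnt toast:
  P(detector | actual fire) = 0.49315×0.75 + 0.960466×0.25
        = 0.369862 + 0.240117 = 0.609979
Configurations with burnt toast contribute 0.240117, so
  P(burnt toast | detector, actual fire) = 0.240117 / 0.609979 ≈ 0.394
Conditioning on actual fire lowers the posterior on burnt toast: the classic explaining-away effect in a common-effect structure.

P(burnt toast | detector) ≈ 0.651; P(burnt toast | detector, actual fire) ≈ 0.394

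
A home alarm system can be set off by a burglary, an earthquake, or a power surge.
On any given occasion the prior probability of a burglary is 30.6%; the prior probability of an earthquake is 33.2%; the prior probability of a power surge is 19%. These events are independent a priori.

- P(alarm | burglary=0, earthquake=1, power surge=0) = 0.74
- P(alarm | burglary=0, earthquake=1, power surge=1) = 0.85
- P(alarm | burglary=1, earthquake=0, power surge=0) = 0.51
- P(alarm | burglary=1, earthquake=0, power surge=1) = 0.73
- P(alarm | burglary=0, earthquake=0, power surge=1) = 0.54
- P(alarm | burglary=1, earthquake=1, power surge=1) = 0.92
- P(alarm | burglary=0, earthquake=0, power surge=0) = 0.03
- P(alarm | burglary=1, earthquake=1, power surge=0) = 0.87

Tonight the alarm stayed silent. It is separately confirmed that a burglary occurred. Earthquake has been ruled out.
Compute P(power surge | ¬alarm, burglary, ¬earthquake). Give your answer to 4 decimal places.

P(power surge | ¬alarm, burglary, ¬earthquake) ≈ 0.1145

By total probability over both values of power surge:
  P(¬alarm | burglary, ¬earthquake) = 0.49×0.81 + 0.27×0.19
        = 0.396900 + 0.051300 = 0.448200
The terms with power surge present sum to 0.051300, so
  P(power surge | ¬alarm, burglary, ¬earthquake) = 0.051300 / 0.448200 ≈ 0.1145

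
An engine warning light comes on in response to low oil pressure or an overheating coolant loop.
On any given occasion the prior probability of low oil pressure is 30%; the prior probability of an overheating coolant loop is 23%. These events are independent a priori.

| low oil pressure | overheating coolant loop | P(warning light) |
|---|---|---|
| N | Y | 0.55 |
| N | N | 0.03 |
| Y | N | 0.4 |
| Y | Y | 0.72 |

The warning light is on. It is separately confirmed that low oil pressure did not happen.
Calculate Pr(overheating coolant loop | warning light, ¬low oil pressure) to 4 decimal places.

Pr(overheating coolant loop | warning light, ¬low oil pressure) ≈ 0.8456

Weight on overheating coolant loop=true, given the evidence: 0.55·0.23 = 0.126500
Denominator P(warning light | ¬low oil pressure): 0.03·0.77 + 0.55·0.23 = 0.149600
Posterior = 0.126500 / 0.149600 ≈ 0.8456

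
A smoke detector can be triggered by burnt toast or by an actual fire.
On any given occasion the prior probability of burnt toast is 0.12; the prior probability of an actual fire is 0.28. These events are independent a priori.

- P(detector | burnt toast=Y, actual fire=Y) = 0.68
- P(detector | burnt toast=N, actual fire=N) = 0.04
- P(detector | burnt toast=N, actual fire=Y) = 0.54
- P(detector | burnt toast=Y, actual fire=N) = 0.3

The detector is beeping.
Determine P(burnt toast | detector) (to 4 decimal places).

Weight on burnt toast=true, given the evidence: 0.025920 + 0.022848 = 0.048768
Denominator P(detector): 0.04×0.88×0.72 + 0.54×0.88×0.28 + 0.3×0.12×0.72 + 0.68×0.12×0.28 = 0.207168
Posterior = 0.048768 / 0.207168 ≈ 0.2354

P(burnt toast | detector) ≈ 0.2354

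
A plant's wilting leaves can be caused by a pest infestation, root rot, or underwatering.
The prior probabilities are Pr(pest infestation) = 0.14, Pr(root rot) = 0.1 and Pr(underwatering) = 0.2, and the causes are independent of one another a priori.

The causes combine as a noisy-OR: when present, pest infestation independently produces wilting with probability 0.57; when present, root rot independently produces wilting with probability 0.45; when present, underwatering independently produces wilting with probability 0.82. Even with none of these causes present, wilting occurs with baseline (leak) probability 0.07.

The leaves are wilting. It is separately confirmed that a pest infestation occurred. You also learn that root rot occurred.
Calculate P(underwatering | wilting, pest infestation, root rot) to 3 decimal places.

P(underwatering | wilting, pest infestation, root rot) ≈ 0.235

Under noisy-OR, P(wilting | causes) = 1 − (1−0.07)·∏(1−qᵢ) over the active causes.
For the numerator, keep only underwatering=true terms: 0.96041*0.2 = 0.192082
Denominator P(wilting | pest infestation, root rot): 0.780055*0.8 + 0.96041*0.2 = 0.816126
Posterior = 0.192082 / 0.816126 ≈ 0.235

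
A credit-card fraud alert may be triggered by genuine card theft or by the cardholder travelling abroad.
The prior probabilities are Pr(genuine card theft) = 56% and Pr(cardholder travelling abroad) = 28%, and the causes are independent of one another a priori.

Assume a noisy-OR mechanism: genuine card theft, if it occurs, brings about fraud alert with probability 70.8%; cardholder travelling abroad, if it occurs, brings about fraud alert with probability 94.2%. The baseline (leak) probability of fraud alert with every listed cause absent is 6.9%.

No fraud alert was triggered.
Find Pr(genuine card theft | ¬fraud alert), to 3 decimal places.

Under noisy-OR, P(fraud alert | causes) = 1 − (1−0.069)·∏(1−qᵢ) over the active causes.
Weight on genuine card theft=true, given the evidence: 0.109611 + 0.002472 = 0.112083
The normalizing constant is 0.931*0.44*0.72 + 0.053998*0.44*0.28 + 0.271852*0.56*0.72 + 0.015767*0.56*0.28 = 0.413677
Posterior = 0.112083 / 0.413677 ≈ 0.271

Pr(genuine card theft | ¬fraud alert) ≈ 0.271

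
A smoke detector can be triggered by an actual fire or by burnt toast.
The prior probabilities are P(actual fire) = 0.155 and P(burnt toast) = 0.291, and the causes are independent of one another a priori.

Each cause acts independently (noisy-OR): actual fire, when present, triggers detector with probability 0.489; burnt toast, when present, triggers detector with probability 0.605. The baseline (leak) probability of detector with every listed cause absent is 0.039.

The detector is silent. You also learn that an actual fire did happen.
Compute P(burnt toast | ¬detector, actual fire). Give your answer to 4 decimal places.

P(burnt toast | ¬detector, actual fire) ≈ 0.1395

Under noisy-OR, P(detector | causes) = 1 − (1−0.039)·∏(1−qᵢ) over the active causes.
Enumerate both values of burnt toast and weight by the priors:
  P(¬detector | actual fire) = 0.491071*0.709 + 0.193973*0.291
        = 0.348169 + 0.056446 = 0.404615
Keeping only the burnt toast-present terms gives 0.056446, so
  P(burnt toast | ¬detector, actual fire) = 0.056446 / 0.404615 ≈ 0.1395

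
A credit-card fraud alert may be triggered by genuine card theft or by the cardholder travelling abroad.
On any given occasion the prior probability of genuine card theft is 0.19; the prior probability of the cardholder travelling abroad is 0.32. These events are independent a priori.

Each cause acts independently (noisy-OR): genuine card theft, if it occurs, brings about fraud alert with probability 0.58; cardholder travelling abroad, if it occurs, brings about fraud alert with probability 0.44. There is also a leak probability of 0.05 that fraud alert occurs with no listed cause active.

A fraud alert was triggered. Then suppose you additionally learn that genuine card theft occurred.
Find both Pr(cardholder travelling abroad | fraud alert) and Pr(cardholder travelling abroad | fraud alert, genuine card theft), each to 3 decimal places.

Pr(cardholder travelling abroad | fraud alert) ≈ 0.616; Pr(cardholder travelling abroad | fraud alert, genuine card theft) ≈ 0.378

Under noisy-OR, P(fraud alert | causes) = 1 − (1−0.05)·∏(1−qᵢ) over the active causes.
Numerator (weight on configurations with cardholder travelling abroad): 0.121306 + 0.047215 = 0.168521
Normalizer over all consistent configurations: 0.05*0.81*0.68 + 0.468*0.81*0.32 + 0.601*0.19*0.68 + 0.77656*0.19*0.32 = 0.273710
P(cardholder travelling abroad | fraud alert) = 0.168521/0.273710 ≈ 0.616

Now condition on the additional information:
P(fraud alert | genuine card theft) = 0.601·0.68 + 0.77656·0.32 = 0.408680 + 0.248499 = 0.657179
Restricting to configurations with cardholder travelling abroad present: 0.77656·0.32 = 0.248499.
Hence the posterior is 0.248499/0.657179 ≈ 0.378.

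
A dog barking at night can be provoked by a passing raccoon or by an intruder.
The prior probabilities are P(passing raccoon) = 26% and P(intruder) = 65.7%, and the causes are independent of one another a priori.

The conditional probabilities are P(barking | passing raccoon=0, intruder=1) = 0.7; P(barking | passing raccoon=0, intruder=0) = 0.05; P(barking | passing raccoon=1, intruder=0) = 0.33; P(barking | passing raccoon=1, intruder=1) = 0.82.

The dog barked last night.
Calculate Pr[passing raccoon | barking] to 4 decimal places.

For the numerator, keep only passing raccoon=true terms: 0.029429 + 0.140072 = 0.169501
The normalizing constant is 0.05×0.74×0.343 + 0.7×0.74×0.657 + 0.33×0.26×0.343 + 0.82×0.26×0.657 = 0.522518
Posterior = 0.169501 / 0.522518 ≈ 0.3244

Pr[passing raccoon | barking] ≈ 0.3244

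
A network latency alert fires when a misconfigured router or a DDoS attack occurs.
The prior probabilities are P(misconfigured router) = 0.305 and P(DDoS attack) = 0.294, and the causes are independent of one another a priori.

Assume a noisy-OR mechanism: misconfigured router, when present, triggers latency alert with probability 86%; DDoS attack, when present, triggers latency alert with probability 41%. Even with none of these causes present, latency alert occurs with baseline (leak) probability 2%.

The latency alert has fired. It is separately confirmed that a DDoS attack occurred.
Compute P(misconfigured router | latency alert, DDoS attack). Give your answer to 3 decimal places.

Under noisy-OR, P(latency alert | causes) = 1 − (1−0.02)·∏(1−qᵢ) over the active causes.
P(latency alert | DDoS attack) = 0.4218·0.695 + 0.919052·0.305 = 0.293151 + 0.280311 = 0.573462
The misconfigured router-present share is 0.919052·0.305 = 0.280311.
P(misconfigured router | latency alert, DDoS attack) = 0.280311 / 0.573462 ≈ 0.489

P(misconfigured router | latency alert, DDoS attack) ≈ 0.489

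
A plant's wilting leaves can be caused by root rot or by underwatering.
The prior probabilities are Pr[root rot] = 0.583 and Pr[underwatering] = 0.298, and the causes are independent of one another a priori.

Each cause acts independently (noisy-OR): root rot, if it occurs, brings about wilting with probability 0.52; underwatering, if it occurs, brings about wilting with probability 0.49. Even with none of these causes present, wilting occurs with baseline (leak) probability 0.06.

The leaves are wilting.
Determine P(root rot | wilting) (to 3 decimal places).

Under noisy-OR, P(wilting | causes) = 1 − (1−0.06)·∏(1−qᵢ) over the active causes.
Weight on root rot=true, given the evidence: 0.224605 + 0.133756 = 0.358361
Denominator P(wilting): 0.06·0.417·0.702 + 0.5206·0.417·0.298 + 0.5488·0.583·0.702 + 0.769888·0.583·0.298 = 0.440618
Posterior = 0.358361 / 0.440618 ≈ 0.813

P(root rot | wilting) ≈ 0.813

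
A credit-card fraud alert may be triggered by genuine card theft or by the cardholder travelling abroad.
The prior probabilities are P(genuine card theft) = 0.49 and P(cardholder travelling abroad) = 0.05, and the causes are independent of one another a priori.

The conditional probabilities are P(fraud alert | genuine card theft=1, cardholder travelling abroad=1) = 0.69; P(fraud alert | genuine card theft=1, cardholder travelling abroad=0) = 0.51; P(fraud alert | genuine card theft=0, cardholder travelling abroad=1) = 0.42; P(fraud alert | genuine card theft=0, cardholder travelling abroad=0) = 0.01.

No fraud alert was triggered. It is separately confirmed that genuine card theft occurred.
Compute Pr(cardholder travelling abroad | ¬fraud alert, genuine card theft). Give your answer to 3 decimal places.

For the numerator, keep only cardholder travelling abroad=true terms: 0.31·0.05 = 0.015500
Denominator P(¬fraud alert | genuine card theft): 0.49·0.95 + 0.31·0.05 = 0.481000
Posterior = 0.015500 / 0.481000 ≈ 0.032

Pr(cardholder travelling abroad | ¬fraud alert, genuine card theft) ≈ 0.032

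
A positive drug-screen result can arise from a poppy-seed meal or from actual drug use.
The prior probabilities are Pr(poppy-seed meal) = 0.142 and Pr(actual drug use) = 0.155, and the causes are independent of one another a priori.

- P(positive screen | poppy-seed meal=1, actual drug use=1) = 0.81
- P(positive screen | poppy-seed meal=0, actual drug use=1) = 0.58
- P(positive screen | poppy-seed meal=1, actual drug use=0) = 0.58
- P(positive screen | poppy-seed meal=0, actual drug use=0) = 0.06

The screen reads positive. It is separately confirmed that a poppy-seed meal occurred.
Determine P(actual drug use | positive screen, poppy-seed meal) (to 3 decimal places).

P(actual drug use | positive screen, poppy-seed meal) ≈ 0.204

P(positive screen | poppy-seed meal) = 0.58·0.845 + 0.81·0.155 = 0.490100 + 0.125550 = 0.615650
The actual drug use-present share is 0.81·0.155 = 0.125550.
Hence the posterior is 0.125550/0.615650 ≈ 0.204.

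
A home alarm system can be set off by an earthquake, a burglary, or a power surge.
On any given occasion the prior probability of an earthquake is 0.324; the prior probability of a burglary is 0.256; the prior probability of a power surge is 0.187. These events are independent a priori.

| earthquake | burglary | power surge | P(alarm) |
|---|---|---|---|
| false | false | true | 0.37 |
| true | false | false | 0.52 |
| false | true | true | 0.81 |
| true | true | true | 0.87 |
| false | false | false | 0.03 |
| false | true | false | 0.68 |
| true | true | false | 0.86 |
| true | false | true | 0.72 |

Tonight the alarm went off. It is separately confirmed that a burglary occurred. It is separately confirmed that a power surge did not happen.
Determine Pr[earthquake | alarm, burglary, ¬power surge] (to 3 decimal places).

Pr[earthquake | alarm, burglary, ¬power surge] ≈ 0.377

P(alarm | burglary, ¬power surge) = 0.68·0.676 + 0.86·0.324 = 0.459680 + 0.278640 = 0.738320
The earthquake-present share is 0.86·0.324 = 0.278640.
P(earthquake | alarm, burglary, ¬power surge) = 0.278640 / 0.738320 ≈ 0.377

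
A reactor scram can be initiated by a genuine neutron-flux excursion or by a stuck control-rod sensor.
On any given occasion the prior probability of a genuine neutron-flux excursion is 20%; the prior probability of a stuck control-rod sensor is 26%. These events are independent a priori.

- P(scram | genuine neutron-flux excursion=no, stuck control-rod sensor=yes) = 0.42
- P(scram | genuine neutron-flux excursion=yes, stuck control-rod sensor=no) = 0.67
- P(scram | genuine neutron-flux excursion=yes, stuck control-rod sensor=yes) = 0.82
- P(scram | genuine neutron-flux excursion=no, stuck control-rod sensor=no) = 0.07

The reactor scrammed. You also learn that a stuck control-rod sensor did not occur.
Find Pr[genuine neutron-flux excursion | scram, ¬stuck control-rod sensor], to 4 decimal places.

Sum P(scram|·) weighted by the priors over both values of genuine neutron-flux excursion:
  P(scram | ¬stuck control-rod sensor) = 0.07×0.8 + 0.67×0.2
        = 0.056000 + 0.134000 = 0.190000
The terms with genuine neutron-flux excursion present sum to 0.134000, so
  P(genuine neutron-flux excursion | scram, ¬stuck control-rod sensor) = 0.134000 / 0.190000 ≈ 0.7053

Pr[genuine neutron-flux excursion | scram, ¬stuck control-rod sensor] ≈ 0.7053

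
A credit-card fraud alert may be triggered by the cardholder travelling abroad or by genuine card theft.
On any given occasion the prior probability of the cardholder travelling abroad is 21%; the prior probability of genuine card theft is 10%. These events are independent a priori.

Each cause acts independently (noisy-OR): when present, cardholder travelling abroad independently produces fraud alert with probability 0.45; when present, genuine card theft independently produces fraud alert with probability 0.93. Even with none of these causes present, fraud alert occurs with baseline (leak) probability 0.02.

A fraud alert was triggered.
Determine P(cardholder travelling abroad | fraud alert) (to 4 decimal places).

P(cardholder travelling abroad | fraud alert) ≈ 0.5501

Under noisy-OR, P(fraud alert | causes) = 1 − (1−0.02)·∏(1−qᵢ) over the active causes.
P(fraud alert) = 0.02*0.79*0.9 + 0.9314*0.79*0.1 + 0.461*0.21*0.9 + 0.96227*0.21*0.1 = 0.014220 + 0.073581 + 0.087129 + 0.020208 = 0.195138
Restricting to configurations with cardholder travelling abroad present: 0.087129 + 0.020208 = 0.107337.
P(cardholder travelling abroad | fraud alert) = 0.107337 / 0.195138 ≈ 0.5501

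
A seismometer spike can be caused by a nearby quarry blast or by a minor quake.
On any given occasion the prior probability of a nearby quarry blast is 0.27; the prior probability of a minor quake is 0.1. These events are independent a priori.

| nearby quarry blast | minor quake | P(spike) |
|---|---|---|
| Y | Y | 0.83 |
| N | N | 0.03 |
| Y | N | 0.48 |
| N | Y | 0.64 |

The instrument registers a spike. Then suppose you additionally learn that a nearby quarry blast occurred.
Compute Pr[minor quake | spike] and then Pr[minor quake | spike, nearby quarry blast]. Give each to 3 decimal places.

Enumerate the 4 (nearby quarry blast, minor quake) configurations and weight by the priors:
  P(spike) = 0.03×0.73×0.9 + 0.64×0.73×0.1 + 0.48×0.27×0.9 + 0.83×0.27×0.1
        = 0.019710 + 0.046720 + 0.116640 + 0.022410 = 0.205480
Keeping only the minor quake-present terms gives 0.069130, so
  P(minor quake | spike) = 0.069130 / 0.205480 ≈ 0.336

Now condition on the additional information:
P(spike | nearby quarry blast) = 0.48·0.9 + 0.83·0.1 = 0.432000 + 0.083000 = 0.515000
Of this, 0.083000 comes from 0.83·0.1 (the minor quake=true cases).
Hence the posterior is 0.083000/0.515000 ≈ 0.161.
This is intercausal reasoning (explaining away): once nearby quarry blast accounts for the spike, minor quake becomes less likely.

Pr[minor quake | spike] ≈ 0.336; Pr[minor quake | spike, nearby quarry blast] ≈ 0.161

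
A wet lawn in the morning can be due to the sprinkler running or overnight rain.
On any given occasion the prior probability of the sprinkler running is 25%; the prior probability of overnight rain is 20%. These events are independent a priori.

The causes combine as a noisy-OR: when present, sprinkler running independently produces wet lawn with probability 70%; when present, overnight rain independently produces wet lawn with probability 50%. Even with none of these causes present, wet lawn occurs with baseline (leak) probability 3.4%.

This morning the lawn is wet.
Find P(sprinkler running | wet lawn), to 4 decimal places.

P(sprinkler running | wet lawn) ≈ 0.6536

Under noisy-OR, P(wet lawn | causes) = 1 − (1−0.034)·∏(1−qᵢ) over the active causes.
P(wet lawn) = 0.034×0.75×0.8 + 0.517×0.75×0.2 + 0.7102×0.25×0.8 + 0.8551×0.25×0.2 = 0.020400 + 0.077550 + 0.142040 + 0.042755 = 0.282745
Of this, 0.184795 comes from 0.142040 + 0.042755 (the sprinkler running=true cases).
Hence the posterior is 0.184795/0.282745 ≈ 0.6536.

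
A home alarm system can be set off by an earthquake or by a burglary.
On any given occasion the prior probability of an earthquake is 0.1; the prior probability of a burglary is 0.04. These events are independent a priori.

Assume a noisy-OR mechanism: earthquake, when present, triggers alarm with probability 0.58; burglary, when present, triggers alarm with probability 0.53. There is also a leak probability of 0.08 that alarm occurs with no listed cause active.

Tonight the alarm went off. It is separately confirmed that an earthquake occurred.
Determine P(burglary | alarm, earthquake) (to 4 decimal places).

P(burglary | alarm, earthquake) ≈ 0.0526

Under noisy-OR, P(alarm | causes) = 1 − (1−0.08)·∏(1−qᵢ) over the active causes.
P(alarm | earthquake) = 0.6136*0.96 + 0.818392*0.04 = 0.589056 + 0.032736 = 0.621792
Of this, 0.032736 comes from 0.818392*0.04 (the burglary=true cases).
P(burglary | alarm, earthquake) = 0.032736 / 0.621792 ≈ 0.0526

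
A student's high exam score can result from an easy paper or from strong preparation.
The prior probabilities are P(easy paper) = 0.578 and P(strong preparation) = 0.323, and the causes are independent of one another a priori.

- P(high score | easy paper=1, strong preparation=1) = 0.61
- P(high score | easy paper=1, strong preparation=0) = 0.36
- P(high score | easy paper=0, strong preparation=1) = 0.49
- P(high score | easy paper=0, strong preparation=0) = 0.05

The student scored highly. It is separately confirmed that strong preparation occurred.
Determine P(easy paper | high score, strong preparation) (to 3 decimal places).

P(easy paper | high score, strong preparation) ≈ 0.630

P(high score | strong preparation) = 0.49·0.422 + 0.61·0.578 = 0.206780 + 0.352580 = 0.559360
Restricting to configurations with easy paper present: 0.61·0.578 = 0.352580.
So P(easy paper | high score, strong preparation) = 0.352580/0.559360 ≈ 0.630.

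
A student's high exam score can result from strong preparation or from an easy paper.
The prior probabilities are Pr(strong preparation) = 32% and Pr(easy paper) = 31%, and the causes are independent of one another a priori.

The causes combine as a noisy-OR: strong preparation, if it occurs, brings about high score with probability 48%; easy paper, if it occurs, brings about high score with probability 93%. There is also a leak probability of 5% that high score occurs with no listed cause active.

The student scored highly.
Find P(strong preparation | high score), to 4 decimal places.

P(strong preparation | high score) ≈ 0.4851

Under noisy-OR, P(high score | causes) = 1 − (1−0.05)·∏(1−qᵢ) over the active causes.
P(high score) = 0.05·0.68·0.69 + 0.9335·0.68·0.31 + 0.506·0.32·0.69 + 0.96542·0.32·0.31 = 0.023460 + 0.196782 + 0.111725 + 0.095770 = 0.427737
Of this, 0.207495 comes from 0.111725 + 0.095770 (the strong preparation=true cases).
So P(strong preparation | high score) = 0.207495/0.427737 ≈ 0.4851.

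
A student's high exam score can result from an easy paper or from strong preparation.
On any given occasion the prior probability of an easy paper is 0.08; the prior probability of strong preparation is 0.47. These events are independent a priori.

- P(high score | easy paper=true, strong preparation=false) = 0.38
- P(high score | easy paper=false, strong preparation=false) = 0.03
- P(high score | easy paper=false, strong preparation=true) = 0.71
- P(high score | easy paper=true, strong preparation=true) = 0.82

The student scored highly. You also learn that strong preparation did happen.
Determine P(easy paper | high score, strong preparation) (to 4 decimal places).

P(high score | strong preparation) = 0.71*0.92 + 0.82*0.08 = 0.653200 + 0.065600 = 0.718800
The easy paper-present share is 0.82*0.08 = 0.065600.
So P(easy paper | high score, strong preparation) = 0.065600/0.718800 ≈ 0.0913.

P(easy paper | high score, strong preparation) ≈ 0.0913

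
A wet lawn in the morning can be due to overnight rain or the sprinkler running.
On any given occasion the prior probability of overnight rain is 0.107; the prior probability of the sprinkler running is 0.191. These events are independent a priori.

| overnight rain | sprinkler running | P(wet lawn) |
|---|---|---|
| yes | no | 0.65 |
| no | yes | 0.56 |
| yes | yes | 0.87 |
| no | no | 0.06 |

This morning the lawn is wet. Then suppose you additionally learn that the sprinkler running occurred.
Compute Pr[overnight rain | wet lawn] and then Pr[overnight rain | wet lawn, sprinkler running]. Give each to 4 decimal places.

P(wet lawn) = 0.06*0.893*0.809 + 0.56*0.893*0.191 + 0.65*0.107*0.809 + 0.87*0.107*0.191 = 0.043346 + 0.095515 + 0.056266 + 0.017780 = 0.212907
Of this, 0.074046 comes from 0.056266 + 0.017780 (the overnight rain=true cases).
P(overnight rain | wet lawn) = 0.074046 / 0.212907 ≈ 0.3478

With the extra evidence:
Sum P(wet lawn|·) weighted by the priors over both values of overnight rain:
  P(wet lawn | sprinkler running) = 0.56*0.893 + 0.87*0.107
        = 0.500080 + 0.093090 = 0.593170
Configurations with overnight rain contribute 0.093090, so
  P(overnight rain | wet lawn, sprinkler running) = 0.093090 / 0.593170 ≈ 0.1569
This is intercausal reasoning (explaining away): once sprinkler running accounts for the wet lawn, overnight rain becomes less likely.

Pr[overnight rain | wet lawn] ≈ 0.3478; Pr[overnight rain | wet lawn, sprinkler running] ≈ 0.1569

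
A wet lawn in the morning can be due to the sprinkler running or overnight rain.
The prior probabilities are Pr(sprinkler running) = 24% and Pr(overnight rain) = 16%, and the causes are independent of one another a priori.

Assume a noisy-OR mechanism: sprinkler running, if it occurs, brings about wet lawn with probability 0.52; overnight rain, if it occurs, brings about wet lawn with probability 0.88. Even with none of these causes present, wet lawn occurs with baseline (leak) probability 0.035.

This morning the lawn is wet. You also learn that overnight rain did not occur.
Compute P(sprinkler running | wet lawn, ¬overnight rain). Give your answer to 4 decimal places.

Under noisy-OR, P(wet lawn | causes) = 1 − (1−0.035)·∏(1−qᵢ) over the active causes.
Weight on sprinkler running=true, given the evidence: 0.5368×0.24 = 0.128832
Denominator P(wet lawn | ¬overnight rain): 0.035×0.76 + 0.5368×0.24 = 0.155432
Posterior = 0.128832 / 0.155432 ≈ 0.8289

P(sprinkler running | wet lawn, ¬overnight rain) ≈ 0.8289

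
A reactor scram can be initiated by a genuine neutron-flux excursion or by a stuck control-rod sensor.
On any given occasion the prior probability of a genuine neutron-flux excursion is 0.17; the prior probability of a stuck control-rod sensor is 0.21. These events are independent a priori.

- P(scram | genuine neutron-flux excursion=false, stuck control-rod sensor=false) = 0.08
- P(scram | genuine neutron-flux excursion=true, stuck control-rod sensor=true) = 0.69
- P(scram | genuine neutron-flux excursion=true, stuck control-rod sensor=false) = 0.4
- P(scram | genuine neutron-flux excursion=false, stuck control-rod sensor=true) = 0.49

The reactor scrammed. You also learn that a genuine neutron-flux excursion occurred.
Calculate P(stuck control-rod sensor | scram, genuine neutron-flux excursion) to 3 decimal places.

P(stuck control-rod sensor | scram, genuine neutron-flux excursion) ≈ 0.314

By total probability over both values of stuck control-rod sensor:
  P(scram | genuine neutron-flux excursion) = 0.4·0.79 + 0.69·0.21
        = 0.316000 + 0.144900 = 0.460900
Configurations with stuck control-rod sensor contribute 0.144900, so
  P(stuck control-rod sensor | scram, genuine neutron-flux excursion) = 0.144900 / 0.460900 ≈ 0.314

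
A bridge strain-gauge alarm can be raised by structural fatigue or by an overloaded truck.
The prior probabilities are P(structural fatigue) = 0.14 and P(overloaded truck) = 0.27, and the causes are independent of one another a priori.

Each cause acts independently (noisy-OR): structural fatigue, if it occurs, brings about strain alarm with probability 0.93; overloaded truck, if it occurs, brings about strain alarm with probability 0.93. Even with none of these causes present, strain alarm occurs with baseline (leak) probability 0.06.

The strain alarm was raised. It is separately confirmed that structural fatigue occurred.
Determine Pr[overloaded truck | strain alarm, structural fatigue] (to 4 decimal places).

Pr[overloaded truck | strain alarm, structural fatigue] ≈ 0.2827

Under noisy-OR, P(strain alarm | causes) = 1 − (1−0.06)·∏(1−qᵢ) over the active causes.
By total probability over both values of overloaded truck:
  P(strain alarm | structural fatigue) = 0.9342·0.73 + 0.995394·0.27
        = 0.681966 + 0.268756 = 0.950722
Configurations with overloaded truck contribute 0.268756, so
  P(overloaded truck | strain alarm, structural fatigue) = 0.268756 / 0.950722 ≈ 0.2827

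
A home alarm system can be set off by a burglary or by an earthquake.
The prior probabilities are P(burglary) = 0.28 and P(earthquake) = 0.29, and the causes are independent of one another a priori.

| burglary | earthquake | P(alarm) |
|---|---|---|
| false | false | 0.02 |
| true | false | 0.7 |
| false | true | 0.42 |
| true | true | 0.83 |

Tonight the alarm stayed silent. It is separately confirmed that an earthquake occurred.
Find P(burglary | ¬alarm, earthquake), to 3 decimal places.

P(¬alarm | earthquake) = 0.58·0.72 + 0.17·0.28 = 0.417600 + 0.047600 = 0.465200
Of this, 0.047600 comes from 0.17·0.28 (the burglary=true cases).
Hence the posterior is 0.047600/0.465200 ≈ 0.102.

P(burglary | ¬alarm, earthquake) ≈ 0.102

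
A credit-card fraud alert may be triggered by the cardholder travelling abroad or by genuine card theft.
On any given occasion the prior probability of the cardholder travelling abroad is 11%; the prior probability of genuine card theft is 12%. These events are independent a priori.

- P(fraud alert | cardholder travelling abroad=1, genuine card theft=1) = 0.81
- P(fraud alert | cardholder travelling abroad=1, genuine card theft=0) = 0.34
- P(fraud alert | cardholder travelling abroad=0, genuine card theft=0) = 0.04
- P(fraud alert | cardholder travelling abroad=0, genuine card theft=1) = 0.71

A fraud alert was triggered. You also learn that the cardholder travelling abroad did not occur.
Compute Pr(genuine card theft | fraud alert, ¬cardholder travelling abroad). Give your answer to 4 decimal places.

Enumerate both values of genuine card theft and weight by the priors:
  P(fraud alert | ¬cardholder travelling abroad) = 0.04·0.88 + 0.71·0.12
        = 0.035200 + 0.085200 = 0.120400
Keeping only the genuine card theft-present terms gives 0.085200, so
  P(genuine card theft | fraud alert, ¬cardholder travelling abroad) = 0.085200 / 0.120400 ≈ 0.7076

Pr(genuine card theft | fraud alert, ¬cardholder travelling abroad) ≈ 0.7076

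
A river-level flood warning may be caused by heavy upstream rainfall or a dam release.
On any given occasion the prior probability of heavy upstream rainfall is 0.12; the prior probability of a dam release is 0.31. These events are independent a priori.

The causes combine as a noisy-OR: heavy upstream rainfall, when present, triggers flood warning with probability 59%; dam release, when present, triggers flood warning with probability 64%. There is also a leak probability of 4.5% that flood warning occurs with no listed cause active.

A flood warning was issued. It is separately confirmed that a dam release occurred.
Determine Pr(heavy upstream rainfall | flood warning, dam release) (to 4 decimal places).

Pr(heavy upstream rainfall | flood warning, dam release) ≈ 0.1515

Under noisy-OR, P(flood warning | causes) = 1 − (1−0.045)·∏(1−qᵢ) over the active causes.
Numerator (weight on configurations with heavy upstream rainfall): 0.859042·0.12 = 0.103085
The normalizing constant is 0.6562·0.88 + 0.859042·0.12 = 0.680541
P(heavy upstream rainfall | flood warning, dam release) = 0.103085/0.680541 ≈ 0.1515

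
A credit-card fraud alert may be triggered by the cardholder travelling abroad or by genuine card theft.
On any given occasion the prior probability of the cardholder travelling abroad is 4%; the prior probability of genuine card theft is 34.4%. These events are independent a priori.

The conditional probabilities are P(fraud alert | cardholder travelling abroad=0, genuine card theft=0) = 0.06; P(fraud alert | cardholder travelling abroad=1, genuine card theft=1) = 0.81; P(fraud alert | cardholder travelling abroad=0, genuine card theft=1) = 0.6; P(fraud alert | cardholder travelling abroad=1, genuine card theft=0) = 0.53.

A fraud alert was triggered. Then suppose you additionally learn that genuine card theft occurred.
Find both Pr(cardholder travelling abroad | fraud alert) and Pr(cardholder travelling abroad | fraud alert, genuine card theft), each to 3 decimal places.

P(fraud alert) = 0.06*0.96*0.656 + 0.6*0.96*0.344 + 0.53*0.04*0.656 + 0.81*0.04*0.344 = 0.037786 + 0.198144 + 0.013907 + 0.011146 = 0.260983
The cardholder travelling abroad-present share is 0.013907 + 0.011146 = 0.025053.
So P(cardholder travelling abroad | fraud alert) = 0.025053/0.260983 ≈ 0.096.

With the extra evidence:
Numerator (weight on configurations with cardholder travelling abroad): 0.81·0.04 = 0.032400
Denominator P(fraud alert | genuine card theft): 0.6·0.96 + 0.81·0.04 = 0.608400
Posterior = 0.032400 / 0.608400 ≈ 0.053

Pr(cardholder travelling abroad | fraud alert) ≈ 0.096; Pr(cardholder travelling abroad | fraud alert, genuine card theft) ≈ 0.053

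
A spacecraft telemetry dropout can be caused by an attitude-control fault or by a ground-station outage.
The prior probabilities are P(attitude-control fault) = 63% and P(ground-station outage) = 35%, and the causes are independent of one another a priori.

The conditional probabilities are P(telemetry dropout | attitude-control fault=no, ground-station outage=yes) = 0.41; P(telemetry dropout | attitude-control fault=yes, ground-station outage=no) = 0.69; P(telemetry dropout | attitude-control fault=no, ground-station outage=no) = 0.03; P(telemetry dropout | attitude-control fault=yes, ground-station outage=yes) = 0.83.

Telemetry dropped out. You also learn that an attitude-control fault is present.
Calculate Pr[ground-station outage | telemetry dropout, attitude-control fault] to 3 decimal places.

Pr[ground-station outage | telemetry dropout, attitude-control fault] ≈ 0.393

Enumerate both values of ground-station outage and weight by the priors:
  P(telemetry dropout | attitude-control fault) = 0.69×0.65 + 0.83×0.35
        = 0.448500 + 0.290500 = 0.739000
Configurations with ground-station outage contribute 0.290500, so
  P(ground-station outage | telemetry dropout, attitude-control fault) = 0.290500 / 0.739000 ≈ 0.393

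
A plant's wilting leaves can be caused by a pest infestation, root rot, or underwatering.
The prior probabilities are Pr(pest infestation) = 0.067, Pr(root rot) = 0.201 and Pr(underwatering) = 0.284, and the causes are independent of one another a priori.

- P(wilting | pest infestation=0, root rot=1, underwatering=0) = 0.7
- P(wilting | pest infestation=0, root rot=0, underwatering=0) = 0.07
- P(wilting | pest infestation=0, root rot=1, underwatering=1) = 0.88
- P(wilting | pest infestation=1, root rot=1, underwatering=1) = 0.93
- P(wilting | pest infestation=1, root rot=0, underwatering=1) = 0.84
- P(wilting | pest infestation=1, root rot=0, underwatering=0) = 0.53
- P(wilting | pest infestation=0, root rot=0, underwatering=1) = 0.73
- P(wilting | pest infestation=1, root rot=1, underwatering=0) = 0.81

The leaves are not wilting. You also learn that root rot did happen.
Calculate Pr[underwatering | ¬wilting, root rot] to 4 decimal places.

Pr[underwatering | ¬wilting, root rot] ≈ 0.1365

Enumerate the 4 (pest infestation, underwatering) configurations and weight by the priors:
  P(¬wilting | root rot) = 0.3·0.933·0.716 + 0.12·0.933·0.284 + 0.19·0.067·0.716 + 0.07·0.067·0.284
        = 0.200408 + 0.031797 + 0.009115 + 0.001332 = 0.242652
The terms with underwatering present sum to 0.033129, so
  P(underwatering | ¬wilting, root rot) = 0.033129 / 0.242652 ≈ 0.1365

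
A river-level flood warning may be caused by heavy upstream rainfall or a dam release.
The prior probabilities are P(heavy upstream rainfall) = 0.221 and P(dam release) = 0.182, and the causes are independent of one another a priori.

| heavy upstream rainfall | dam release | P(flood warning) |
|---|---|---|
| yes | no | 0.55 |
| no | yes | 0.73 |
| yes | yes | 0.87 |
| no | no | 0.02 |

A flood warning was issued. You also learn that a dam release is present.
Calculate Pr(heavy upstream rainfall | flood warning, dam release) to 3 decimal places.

Numerator (weight on configurations with heavy upstream rainfall): 0.87×0.221 = 0.192270
The normalizing constant is 0.73×0.779 + 0.87×0.221 = 0.760940
Posterior = 0.192270 / 0.760940 ≈ 0.253

Pr(heavy upstream rainfall | flood warning, dam release) ≈ 0.253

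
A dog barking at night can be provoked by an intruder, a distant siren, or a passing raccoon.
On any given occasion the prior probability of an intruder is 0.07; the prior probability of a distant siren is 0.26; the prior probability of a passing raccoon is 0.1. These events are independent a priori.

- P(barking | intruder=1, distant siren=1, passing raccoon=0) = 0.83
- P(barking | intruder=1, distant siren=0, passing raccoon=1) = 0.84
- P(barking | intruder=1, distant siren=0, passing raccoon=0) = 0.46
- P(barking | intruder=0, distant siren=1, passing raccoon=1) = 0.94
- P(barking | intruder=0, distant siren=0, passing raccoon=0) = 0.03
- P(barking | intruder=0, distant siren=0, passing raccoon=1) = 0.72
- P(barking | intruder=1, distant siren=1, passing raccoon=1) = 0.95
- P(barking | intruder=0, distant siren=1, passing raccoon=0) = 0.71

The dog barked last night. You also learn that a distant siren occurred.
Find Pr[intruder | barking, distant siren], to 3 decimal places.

Pr[intruder | barking, distant siren] ≈ 0.080

Numerator (weight on configurations with intruder): 0.052290 + 0.006650 = 0.058940
Normalizer over all consistent configurations: 0.71·0.93·0.9 + 0.94·0.93·0.1 + 0.83·0.07·0.9 + 0.95·0.07·0.1 = 0.740630
Posterior = 0.058940 / 0.740630 ≈ 0.080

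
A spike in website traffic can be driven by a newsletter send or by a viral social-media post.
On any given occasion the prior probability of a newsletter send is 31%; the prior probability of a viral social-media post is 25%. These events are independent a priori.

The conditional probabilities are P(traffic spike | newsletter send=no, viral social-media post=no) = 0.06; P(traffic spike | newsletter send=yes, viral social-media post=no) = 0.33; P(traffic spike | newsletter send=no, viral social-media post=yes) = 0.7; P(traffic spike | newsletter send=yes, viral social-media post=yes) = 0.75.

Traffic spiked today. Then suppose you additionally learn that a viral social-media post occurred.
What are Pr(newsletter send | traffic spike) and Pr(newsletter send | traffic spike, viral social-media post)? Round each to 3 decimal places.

Pr(newsletter send | traffic spike) ≈ 0.470; Pr(newsletter send | traffic spike, viral social-media post) ≈ 0.325

Enumerate the 4 (newsletter send, viral social-media post) configurations and weight by the priors:
  P(traffic spike) = 0.06*0.69*0.75 + 0.7*0.69*0.25 + 0.33*0.31*0.75 + 0.75*0.31*0.25
        = 0.031050 + 0.120750 + 0.076725 + 0.058125 = 0.286650
Keeping only the newsletter send-present terms gives 0.134850, so
  P(newsletter send | traffic spike) = 0.134850 / 0.286650 ≈ 0.470

Now also conditioning on viral social-media post=true:
P(traffic spike | viral social-media post) = 0.7·0.69 + 0.75·0.31 = 0.483000 + 0.232500 = 0.715500
The newsletter send-present share is 0.75·0.31 = 0.232500.
P(newsletter send | traffic spike, viral social-media post) = 0.232500 / 0.715500 ≈ 0.325
This is intercausal reasoning (explaining away): once viral social-media post accounts for the traffic spike, newsletter send becomes less likely.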